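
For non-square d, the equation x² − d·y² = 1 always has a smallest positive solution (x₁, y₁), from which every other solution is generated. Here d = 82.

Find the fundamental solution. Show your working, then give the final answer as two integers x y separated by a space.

√82 → a₀=9, period (18); ℓ=1 odd so k=1
k=0  a_k=9  p_k/q_k = 9/1
k=1  a_k=18  p_k/q_k = 163/18
fundamental: x₁=163, y₁=18  (since 26569 − 82·324 = 1)

163 18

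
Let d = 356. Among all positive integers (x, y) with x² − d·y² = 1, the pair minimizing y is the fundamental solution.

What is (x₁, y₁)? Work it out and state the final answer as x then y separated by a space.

d=356: √d = [18; 1,6,1,1,2,…,6,1,36] (ℓ=14, even), read p_13/q_13
i=0: a=18 ⇒ p=18, q=1
…
i=2: a=6 ⇒ p=132, q=7
i=3: a=1 ⇒ p=151, q=8
i=4: a=1 ⇒ p=283, q=15
…
i=6: a=1 ⇒ p=1000, q=53
i=7: a=8 ⇒ p=8717, q=462
…
i=9: a=2 ⇒ p=28151, q=1492
i=10: a=1 ⇒ p=37868, q=2007
i=11: a=1 ⇒ p=66019, q=3499
i=12: a=6 ⇒ p=433982, q=23001
i=13: a=1 ⇒ p=500001, q=26500
fundamental: x₁=500001, y₁=26500  (since 250001000001 − 356·702250000 = 1)

500001 26500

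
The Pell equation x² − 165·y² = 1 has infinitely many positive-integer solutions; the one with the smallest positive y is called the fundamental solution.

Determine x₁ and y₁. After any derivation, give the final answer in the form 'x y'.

1079 84

√165 → a₀=12, period (1,5,2,5,1,24); ℓ=6 even so k=5
a_0=12:  p_0=12·1+0=12,  q_0=12·0+1=1
a_1=1:  p_1=1·12+1=13,  q_1=1·1+0=1
a_2=5:  p_2=5·13+12=77,  q_2=5·1+1=6
a_3=2:  p_3=2·77+13=167,  q_3=2·6+1=13
a_4=5:  p_4=5·167+77=912,  q_4=5·13+6=71
a_5=1:  p_5=1·912+167=1079,  q_5=1·71+13=84
→ (1079, 84).  Check: 1079²=1164241, 165·84²=1164240, difference 1.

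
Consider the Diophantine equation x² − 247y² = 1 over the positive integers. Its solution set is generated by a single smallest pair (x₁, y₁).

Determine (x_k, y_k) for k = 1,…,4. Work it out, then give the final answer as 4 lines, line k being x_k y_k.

85292 5427
14549450527 925759368
2481903468612476 157919736025485
423373021275241155457 26938580249245573872

[15; 1,2,1,1,9,1,9,1,1,2,1,30] for √247; ℓ=12 ⇒ convergent index 11
step 0: (15, 1)  from 15·(1,0) + (0,1)
step 1: (16, 1)  from 1·(15,1) + (1,0)
…
step 4: (110, 7)  from 1·(63,4) + (47,3)
step 5: (1053, 67)  from 9·(110,7) + (63,4)
…
step 9: (24203, 1540)  from 1·(12683,807) + (11520,733)
step 10: (61089, 3887)  from 2·(24203,1540) + (12683,807)
step 11: (85292, 5427)  from 1·(61089,3887) + (24203,1540)
(x₁, y₁) = (85292, 5427);  85292² − 247·5427² = 1 ✓
k=2:  x_2 = 85292·85292+247·5427·5427 = 14549450527,  y_2 = 85292·5427+5427·85292 = 925759368
k=3:  x_3 = 85292·14549450527+247·5427·925759368 = 2481903468612476,  y_3 = 85292·925759368+5427·14549450527 = 157919736025485
k=4:  x_4 = 85292·2481903468612476+247·5427·157919736025485 = 423373021275241155457,  y_4 = 85292·157919736025485+5427·2481903468612476 = 26938580249245573872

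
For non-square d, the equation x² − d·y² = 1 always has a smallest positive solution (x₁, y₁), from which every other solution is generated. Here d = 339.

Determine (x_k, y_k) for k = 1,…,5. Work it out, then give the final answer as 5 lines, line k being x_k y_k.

97970 5321
19196241799 1042596740
3761311617998090 204286405230279
736991398411349512801 40027878239778270520
144406094600958511920229850 7843062462097867920458521

√339 = [18; 2,2,2,1,17,1,2,2,2,36, …], period ℓ=10 (even) → k=9
a_0=18:  p_0=18·1+0=18,  q_0=18·0+1=1
…
a_8=2:  p_8=2·17252+5855=40359,  q_8=2·937+318=2192
a_9=2:  p_9=2·40359+17252=97970,  q_9=2·2192+937=5321
→ (97970, 5321).  Check: 97970²=9598120900, 339·5321²=9598120899, difference 1.
n=2: (97970,5321)∘(97970,5321) = (97970·97970+339·5321·5321, 97970·5321+5321·97970) = (19196241799,1042596740)
n=3: (19196241799,1042596740)∘(97970,5321) = (97970·19196241799+339·5321·1042596740, 97970·1042596740+5321·19196241799) = (3761311617998090,204286405230279)
n=4: (3761311617998090,204286405230279)∘(97970,5321) = (97970·3761311617998090+339·5321·204286405230279, 97970·204286405230279+5321·3761311617998090) = (736991398411349512801,40027878239778270520)
n=5: (736991398411349512801,40027878239778270520)∘(97970,5321) = (97970·736991398411349512801+339·5321·40027878239778270520, 97970·40027878239778270520+5321·736991398411349512801) = (144406094600958511920229850,7843062462097867920458521)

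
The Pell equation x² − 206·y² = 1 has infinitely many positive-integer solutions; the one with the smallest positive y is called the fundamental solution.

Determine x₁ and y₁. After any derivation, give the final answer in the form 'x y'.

59535 4148

d=206: √d = [14; 2,1,5,14,5,1,2,28] (ℓ=8, even), read p_7/q_7
step 0: (14, 1)  from 14·(1,0) + (0,1)
step 1: (29, 2)  from 2·(14,1) + (1,0)
…
step 4: (3459, 241)  from 14·(244,17) + (43,3)
step 5: (17539, 1222)  from 5·(3459,241) + (244,17)
step 6: (20998, 1463)  from 1·(17539,1222) + (3459,241)
step 7: (59535, 4148)  from 2·(20998,1463) + (17539,1222)
→ (59535, 4148).  Check: 59535²=3544416225, 206·4148²=3544416224, difference 1.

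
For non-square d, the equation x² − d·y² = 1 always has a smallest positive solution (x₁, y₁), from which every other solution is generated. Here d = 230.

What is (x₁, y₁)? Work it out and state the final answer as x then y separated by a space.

91 6

√230 = [15; 6,30, …], period ℓ=2 (even) → k=1
a_0=15:  p_0=15·1+0=15,  q_0=15·0+1=1
a_1=6:  p_1=6·15+1=91,  q_1=6·1+0=6
(x₁, y₁) = (91, 6);  91² − 230·6² = 1 ✓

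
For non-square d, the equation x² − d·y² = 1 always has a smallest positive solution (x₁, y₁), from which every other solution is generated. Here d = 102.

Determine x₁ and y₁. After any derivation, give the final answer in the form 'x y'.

101 10

[10; 10,20] for √102; ℓ=2 ⇒ convergent index 1
i=0: a=10 ⇒ p=10, q=1
i=1: a=10 ⇒ p=101, q=10
→ (101, 10).  Check: 101²=10201, 102·10²=10200, difference 1.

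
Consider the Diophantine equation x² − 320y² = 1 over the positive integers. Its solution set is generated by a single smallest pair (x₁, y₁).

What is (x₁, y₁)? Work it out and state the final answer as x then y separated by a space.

√320 = [17; 1,7,1,34, …], period ℓ=4 (even) → k=3
step 0: (17, 1)  from 17·(1,0) + (0,1)
step 1: (18, 1)  from 1·(17,1) + (1,0)
step 2: (143, 8)  from 7·(18,1) + (17,1)
step 3: (161, 9)  from 1·(143,8) + (18,1)
(x₁, y₁) = (161, 9);  161² − 320·9² = 1 ✓

161 9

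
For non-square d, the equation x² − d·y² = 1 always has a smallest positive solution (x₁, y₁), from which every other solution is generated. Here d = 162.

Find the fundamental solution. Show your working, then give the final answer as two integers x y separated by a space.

√162 = [12; 1,2,1,2,12,2,1,2,1,24, …], period ℓ=10 (even) → k=9
step 0: (12, 1)  from 12·(1,0) + (0,1)
step 1: (13, 1)  from 1·(12,1) + (1,0)
…
step 5: (1731, 136)  from 12·(140,11) + (51,4)
…
step 7: (5333, 419)  from 1·(3602,283) + (1731,136)
step 8: (14268, 1121)  from 2·(5333,419) + (3602,283)
step 9: (19601, 1540)  from 1·(14268,1121) + (5333,419)
(x₁, y₁) = (19601, 1540);  19601² − 162·1540² = 1 ✓

19601 1540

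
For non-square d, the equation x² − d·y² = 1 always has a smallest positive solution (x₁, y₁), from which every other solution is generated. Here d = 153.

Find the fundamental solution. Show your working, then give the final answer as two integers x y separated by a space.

d=153: √d = [12; 2,1,2,2,2,1,2,24] (ℓ=8, even), read p_7/q_7
a_0=12:  p_0=12·1+0=12,  q_0=12·0+1=1
…
a_2=1:  p_2=1·25+12=37,  q_2=1·2+1=3
a_3=2:  p_3=2·37+25=99,  q_3=2·3+2=8
a_4=2:  p_4=2·99+37=235,  q_4=2·8+3=19
a_5=2:  p_5=2·235+99=569,  q_5=2·19+8=46
a_6=1:  p_6=1·569+235=804,  q_6=1·46+19=65
a_7=2:  p_7=2·804+569=2177,  q_7=2·65+46=176
(x₁, y₁) = (2177, 176);  2177² − 153·176² = 1 ✓

2177 176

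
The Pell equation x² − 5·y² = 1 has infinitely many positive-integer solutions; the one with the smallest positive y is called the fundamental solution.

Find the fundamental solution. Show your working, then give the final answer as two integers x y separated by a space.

9 4

[2; 4] for √5; ℓ=1 ⇒ convergent index 1
step 0: (2, 1)  from 2·(1,0) + (0,1)
step 1: (9, 4)  from 4·(2,1) + (1,0)
→ (9, 4).  Check: 9²=81, 5·4²=80, difference 1.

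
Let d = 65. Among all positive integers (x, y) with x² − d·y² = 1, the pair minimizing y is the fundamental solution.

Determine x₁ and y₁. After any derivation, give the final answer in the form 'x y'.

129 16

[8; 16] for √65; ℓ=1 ⇒ convergent index 1
step 0: (8, 1)  from 8·(1,0) + (0,1)
step 1: (129, 16)  from 16·(8,1) + (1,0)
→ (129, 16).  Check: 129²=16641, 65·16²=16640, difference 1.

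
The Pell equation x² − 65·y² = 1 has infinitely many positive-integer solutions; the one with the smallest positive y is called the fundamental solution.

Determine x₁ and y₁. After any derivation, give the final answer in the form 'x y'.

√65 → a₀=8, period (16); ℓ=1 odd so k=1
k=0  a_k=8  p_k/q_k = 8/1
k=1  a_k=16  p_k/q_k = 129/16
(x₁, y₁) = (129, 16);  129² − 65·16² = 1 ✓

129 16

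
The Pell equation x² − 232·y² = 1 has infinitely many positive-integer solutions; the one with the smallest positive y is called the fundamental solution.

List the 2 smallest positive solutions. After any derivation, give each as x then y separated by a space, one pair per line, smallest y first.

d=232: √d = [15; 4,3,7,3,4,30] (ℓ=6, even), read p_5/q_5
i=0: a=15 ⇒ p=15, q=1
…
i=2: a=3 ⇒ p=198, q=13
…
i=4: a=3 ⇒ p=4539, q=298
i=5: a=4 ⇒ p=19603, q=1287
(x₁, y₁) = (19603, 1287);  19603² − 232·1287² = 1 ✓
(x_2, y_2) = (19603·19603 + 232·1287·1287, 19603·1287 + 1287·19603) = (768555217, 50458122)

19603 1287
768555217 50458122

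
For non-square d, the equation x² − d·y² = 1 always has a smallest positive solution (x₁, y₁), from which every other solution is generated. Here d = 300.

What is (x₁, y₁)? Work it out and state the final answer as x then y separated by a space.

d=300: √d = [17; 3,8,3,34] (ℓ=4, even), read p_3/q_3
k=0  a_k=17  p_k/q_k = 17/1
k=1  a_k=3  p_k/q_k = 52/3
k=2  a_k=8  p_k/q_k = 433/25
k=3  a_k=3  p_k/q_k = 1351/78
→ (1351, 78).  Check: 1351²=1825201, 300·78²=1825200, difference 1.

1351 78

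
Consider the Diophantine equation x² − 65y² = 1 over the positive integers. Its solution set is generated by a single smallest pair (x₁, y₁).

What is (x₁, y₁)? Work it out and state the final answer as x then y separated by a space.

129 16

[8; 16] for √65; ℓ=1 ⇒ convergent index 1
a_0=8:  p_0=8·1+0=8,  q_0=8·0+1=1
a_1=16:  p_1=16·8+1=129,  q_1=16·1+0=16
→ (129, 16).  Check: 129²=16641, 65·16²=16640, difference 1.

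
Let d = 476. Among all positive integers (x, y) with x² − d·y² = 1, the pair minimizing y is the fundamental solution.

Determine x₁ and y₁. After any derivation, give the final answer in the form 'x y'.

28799 1320

d=476: √d = [21; 1,4,2,10,2,4,1,42] (ℓ=8, even), read p_7/q_7
step 0: (21, 1)  from 21·(1,0) + (0,1)
step 1: (22, 1)  from 1·(21,1) + (1,0)
step 2: (109, 5)  from 4·(22,1) + (21,1)
step 3: (240, 11)  from 2·(109,5) + (22,1)
step 4: (2509, 115)  from 10·(240,11) + (109,5)
step 5: (5258, 241)  from 2·(2509,115) + (240,11)
step 6: (23541, 1079)  from 4·(5258,241) + (2509,115)
step 7: (28799, 1320)  from 1·(23541,1079) + (5258,241)
fundamental: x₁=28799, y₁=1320  (since 829382401 − 476·1742400 = 1)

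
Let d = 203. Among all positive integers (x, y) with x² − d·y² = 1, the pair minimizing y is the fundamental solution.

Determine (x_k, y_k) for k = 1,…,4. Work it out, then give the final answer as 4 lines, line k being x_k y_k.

57 4
6497 456
740601 51980
84422017 5925264

√203 → a₀=14, period (4,28); ℓ=2 even so k=1
k=0  a_k=14  p_k/q_k = 14/1
k=1  a_k=4  p_k/q_k = 57/4
→ (57, 4).  Check: 57²=3249, 203·4²=3248, difference 1.
(57+4√203)^2 = 6497 + 456√203
(57+4√203)^3 = 740601 + 51980√203
(57+4√203)^4 = 84422017 + 5925264√203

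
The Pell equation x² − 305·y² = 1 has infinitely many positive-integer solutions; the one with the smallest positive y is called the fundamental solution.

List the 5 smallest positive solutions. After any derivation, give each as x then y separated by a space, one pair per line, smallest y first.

√305 = [17; 2,6,2,34, …], period ℓ=4 (even) → k=3
a_0=17:  p_0=17·1+0=17,  q_0=17·0+1=1
…
a_2=6:  p_2=6·35+17=227,  q_2=6·2+1=13
a_3=2:  p_3=2·227+35=489,  q_3=2·13+2=28
→ (489, 28).  Check: 489²=239121, 305·28²=239120, difference 1.
(489+28√305)^2 = 478241 + 27384√305
(489+28√305)^3 = 467719209 + 26781524√305
(489+28√305)^4 = 457428908161 + 26192303088√305
(489+28√305)^5 = 447365004462249 + 25616045638540√305

489 28
478241 27384
467719209 26781524
457428908161 26192303088
447365004462249 25616045638540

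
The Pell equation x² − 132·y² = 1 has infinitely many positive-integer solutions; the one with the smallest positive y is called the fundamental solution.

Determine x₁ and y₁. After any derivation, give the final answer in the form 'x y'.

23 2

√132 = [11; 2,22, …], period ℓ=2 (even) → k=1
i=0: a=11 ⇒ p=11, q=1
i=1: a=2 ⇒ p=23, q=2
→ (23, 2).  Check: 23²=529, 132·2²=528, difference 1.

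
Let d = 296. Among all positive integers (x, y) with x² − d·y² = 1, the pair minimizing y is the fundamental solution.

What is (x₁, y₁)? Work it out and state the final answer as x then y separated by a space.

d=296: √d = [17; 4,1,7,1,4,34] (ℓ=6, even), read p_5/q_5
step 0: (17, 1)  from 17·(1,0) + (0,1)
…
step 2: (86, 5)  from 1·(69,4) + (17,1)
step 3: (671, 39)  from 7·(86,5) + (69,4)
step 4: (757, 44)  from 1·(671,39) + (86,5)
step 5: (3699, 215)  from 4·(757,44) + (671,39)
→ (3699, 215).  Check: 3699²=13682601, 296·215²=13682600, difference 1.

3699 215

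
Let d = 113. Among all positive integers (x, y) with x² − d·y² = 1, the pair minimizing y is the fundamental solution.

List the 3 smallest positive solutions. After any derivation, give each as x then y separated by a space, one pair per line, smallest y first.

[10; 1,1,1,2,2,1,1,1,20] for √113; ℓ=9 ⇒ convergent index 17
k=0  a_k=10  p_k/q_k = 10/1
…
k=7  a_k=1  p_k/q_k = 489/46
k=8  a_k=1  p_k/q_k = 776/73
k=9  a_k=20  p_k/q_k = 16009/1506
…
k=12  a_k=1  p_k/q_k = 49579/4664
…
k=16  a_k=1  p_k/q_k = 758918/71393
k=17  a_k=1  p_k/q_k = 1204353/113296
(x₁, y₁) = (1204353, 113296);  1204353² − 113·113296² = 1 ✓
(1204353+113296√113)^2 = 2900932297217 + 272896754976√113
(1204353+113296√113)^3 = 6987493029899166849 + 657328051091107760√113

1204353 113296
2900932297217 272896754976
6987493029899166849 657328051091107760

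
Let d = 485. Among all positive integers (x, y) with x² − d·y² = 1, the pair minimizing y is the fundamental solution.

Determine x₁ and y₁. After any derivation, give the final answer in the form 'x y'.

√485 = [22; 44, …], period ℓ=1 (odd) → k=1
k=0  a_k=22  p_k/q_k = 22/1
k=1  a_k=44  p_k/q_k = 969/44
fundamental: x₁=969, y₁=44  (since 938961 − 485·1936 = 1)

969 44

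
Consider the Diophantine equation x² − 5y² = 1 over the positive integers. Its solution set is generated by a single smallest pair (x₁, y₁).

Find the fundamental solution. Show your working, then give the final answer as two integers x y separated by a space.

9 4

√5 → a₀=2, period (4); ℓ=1 odd so k=1
a_0=2:  p_0=2·1+0=2,  q_0=2·0+1=1
a_1=4:  p_1=4·2+1=9,  q_1=4·1+0=4
→ (9, 4).  Check: 9²=81, 5·4²=80, difference 1.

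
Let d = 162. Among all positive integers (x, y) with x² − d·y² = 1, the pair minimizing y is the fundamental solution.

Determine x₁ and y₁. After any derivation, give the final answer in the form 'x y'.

19601 1540

√162 → a₀=12, period (1,2,1,2,12,2,1,2,1,24); ℓ=10 even so k=9
step 0: (12, 1)  from 12·(1,0) + (0,1)
…
step 3: (51, 4)  from 1·(38,3) + (13,1)
step 4: (140, 11)  from 2·(51,4) + (38,3)
…
step 8: (14268, 1121)  from 2·(5333,419) + (3602,283)
step 9: (19601, 1540)  from 1·(14268,1121) + (5333,419)
(x₁, y₁) = (19601, 1540);  19601² − 162·1540² = 1 ✓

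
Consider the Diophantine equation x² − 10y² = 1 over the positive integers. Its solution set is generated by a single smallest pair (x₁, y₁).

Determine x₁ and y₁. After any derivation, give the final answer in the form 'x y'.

√10 → a₀=3, period (6); ℓ=1 odd so k=1
step 0: (3, 1)  from 3·(1,0) + (0,1)
step 1: (19, 6)  from 6·(3,1) + (1,0)
(x₁, y₁) = (19, 6);  19² − 10·6² = 1 ✓

19 6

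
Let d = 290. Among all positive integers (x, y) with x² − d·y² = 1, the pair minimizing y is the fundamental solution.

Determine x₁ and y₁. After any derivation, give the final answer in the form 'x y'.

579 34

d=290: √d = [17; 34] (ℓ=1, odd), read p_1/q_1
a_0=17:  p_0=17·1+0=17,  q_0=17·0+1=1
a_1=34:  p_1=34·17+1=579,  q_1=34·1+0=34
(x₁, y₁) = (579, 34);  579² − 290·34² = 1 ✓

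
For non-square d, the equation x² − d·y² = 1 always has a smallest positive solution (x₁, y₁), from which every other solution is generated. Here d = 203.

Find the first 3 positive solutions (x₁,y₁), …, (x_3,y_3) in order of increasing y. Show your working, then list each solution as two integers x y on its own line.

57 4
6497 456
740601 51980

√203 = [14; 4,28, …], period ℓ=2 (even) → k=1
a_0=14:  p_0=14·1+0=14,  q_0=14·0+1=1
a_1=4:  p_1=4·14+1=57,  q_1=4·1+0=4
fundamental: x₁=57, y₁=4  (since 3249 − 203·16 = 1)
(x_2, y_2) = (57·57 + 203·4·4, 57·4 + 4·57) = (6497, 456)
(x_3, y_3) = (57·6497 + 203·4·456, 57·456 + 4·6497) = (740601, 51980)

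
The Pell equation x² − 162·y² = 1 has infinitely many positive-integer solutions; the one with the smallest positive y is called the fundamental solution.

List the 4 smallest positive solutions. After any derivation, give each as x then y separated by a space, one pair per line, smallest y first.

19601 1540
768398401 60371080
30122754096401 2366667076620
1180872205318713601 92778082677286160

d=162: √d = [12; 1,2,1,2,12,2,1,2,1,24] (ℓ=10, even), read p_9/q_9
step 0: (12, 1)  from 12·(1,0) + (0,1)
step 1: (13, 1)  from 1·(12,1) + (1,0)
step 2: (38, 3)  from 2·(13,1) + (12,1)
step 3: (51, 4)  from 1·(38,3) + (13,1)
…
step 8: (14268, 1121)  from 2·(5333,419) + (3602,283)
step 9: (19601, 1540)  from 1·(14268,1121) + (5333,419)
fundamental: x₁=19601, y₁=1540  (since 384199201 − 162·2371600 = 1)
k=2:  x_2 = 19601·19601+162·1540·1540 = 768398401,  y_2 = 19601·1540+1540·19601 = 60371080
k=3:  x_3 = 19601·768398401+162·1540·60371080 = 30122754096401,  y_3 = 19601·60371080+1540·768398401 = 2366667076620
k=4:  x_4 = 19601·30122754096401+162·1540·2366667076620 = 1180872205318713601,  y_4 = 19601·2366667076620+1540·30122754096401 = 92778082677286160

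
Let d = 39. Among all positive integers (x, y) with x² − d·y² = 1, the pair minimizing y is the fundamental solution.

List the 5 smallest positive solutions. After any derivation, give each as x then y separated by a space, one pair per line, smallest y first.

25 4
1249 200
62425 9996
3120001 499600
155937625 24970004

√39 → a₀=6, period (4,12); ℓ=2 even so k=1
i=0: a=6 ⇒ p=6, q=1
i=1: a=4 ⇒ p=25, q=4
(x₁, y₁) = (25, 4);  25² − 39·4² = 1 ✓
k=2:  x_2 = 25·25+39·4·4 = 1249,  y_2 = 25·4+4·25 = 200
k=3:  x_3 = 25·1249+39·4·200 = 62425,  y_3 = 25·200+4·1249 = 9996
k=4:  x_4 = 25·62425+39·4·9996 = 3120001,  y_4 = 25·9996+4·62425 = 499600
k=5:  x_5 = 25·3120001+39·4·499600 = 155937625,  y_5 = 25·499600+4·3120001 = 24970004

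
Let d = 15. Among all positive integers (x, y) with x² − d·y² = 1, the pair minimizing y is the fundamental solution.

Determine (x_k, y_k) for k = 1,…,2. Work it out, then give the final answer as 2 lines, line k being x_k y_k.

√15 = [3; 1,6, …], period ℓ=2 (even) → k=1
k=0  a_k=3  p_k/q_k = 3/1
k=1  a_k=1  p_k/q_k = 4/1
fundamental: x₁=4, y₁=1  (since 16 − 15·1 = 1)
k=2:  x_2 = 4·4+15·1·1 = 31,  y_2 = 4·1+1·4 = 8

4 1
31 8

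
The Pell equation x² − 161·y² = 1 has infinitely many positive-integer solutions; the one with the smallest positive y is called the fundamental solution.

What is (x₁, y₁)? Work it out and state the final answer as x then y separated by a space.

√161 = [12; 1,2,4,1,2,1,4,2,1,24, …], period ℓ=10 (even) → k=9
i=0: a=12 ⇒ p=12, q=1
i=1: a=1 ⇒ p=13, q=1
i=2: a=2 ⇒ p=38, q=3
i=3: a=4 ⇒ p=165, q=13
i=4: a=1 ⇒ p=203, q=16
i=5: a=2 ⇒ p=571, q=45
i=6: a=1 ⇒ p=774, q=61
i=7: a=4 ⇒ p=3667, q=289
i=8: a=2 ⇒ p=8108, q=639
i=9: a=1 ⇒ p=11775, q=928
→ (11775, 928).  Check: 11775²=138650625, 161·928²=138650624, difference 1.

11775 928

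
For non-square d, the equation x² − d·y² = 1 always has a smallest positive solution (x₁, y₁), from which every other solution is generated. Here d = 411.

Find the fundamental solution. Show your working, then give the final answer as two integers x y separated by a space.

49730 2453

[20; 3,1,1,1,19,1,1,1,3,40] for √411; ℓ=10 ⇒ convergent index 9
step 0: (20, 1)  from 20·(1,0) + (0,1)
step 1: (61, 3)  from 3·(20,1) + (1,0)
step 2: (81, 4)  from 1·(61,3) + (20,1)
step 3: (142, 7)  from 1·(81,4) + (61,3)
step 4: (223, 11)  from 1·(142,7) + (81,4)
step 5: (4379, 216)  from 19·(223,11) + (142,7)
…
step 7: (8981, 443)  from 1·(4602,227) + (4379,216)
step 8: (13583, 670)  from 1·(8981,443) + (4602,227)
step 9: (49730, 2453)  from 3·(13583,670) + (8981,443)
fundamental: x₁=49730, y₁=2453  (since 2473072900 − 411·6017209 = 1)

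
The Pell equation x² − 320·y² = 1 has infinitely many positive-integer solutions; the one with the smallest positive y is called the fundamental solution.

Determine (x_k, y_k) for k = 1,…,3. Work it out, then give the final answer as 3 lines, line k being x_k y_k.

161 9
51841 2898
16692641 933147

[17; 1,7,1,34] for √320; ℓ=4 ⇒ convergent index 3
step 0: (17, 1)  from 17·(1,0) + (0,1)
step 1: (18, 1)  from 1·(17,1) + (1,0)
step 2: (143, 8)  from 7·(18,1) + (17,1)
step 3: (161, 9)  from 1·(143,8) + (18,1)
→ (161, 9).  Check: 161²=25921, 320·9²=25920, difference 1.
k=2:  x_2 = 161·161+320·9·9 = 51841,  y_2 = 161·9+9·161 = 2898
k=3:  x_3 = 161·51841+320·9·2898 = 16692641,  y_3 = 161·2898+9·51841 = 933147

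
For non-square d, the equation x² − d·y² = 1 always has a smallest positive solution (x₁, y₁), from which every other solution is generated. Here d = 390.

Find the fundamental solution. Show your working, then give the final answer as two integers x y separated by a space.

d=390: √d = [19; 1,2,1,38] (ℓ=4, even), read p_3/q_3
a_0=19:  p_0=19·1+0=19,  q_0=19·0+1=1
a_1=1:  p_1=1·19+1=20,  q_1=1·1+0=1
a_2=2:  p_2=2·20+19=59,  q_2=2·1+1=3
a_3=1:  p_3=1·59+20=79,  q_3=1·3+1=4
fundamental: x₁=79, y₁=4  (since 6241 − 390·16 = 1)

79 4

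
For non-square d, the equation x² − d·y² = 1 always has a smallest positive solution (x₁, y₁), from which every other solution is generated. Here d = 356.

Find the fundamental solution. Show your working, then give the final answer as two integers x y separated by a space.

500001 26500

d=356: √d = [18; 1,6,1,1,2,…,6,1,36] (ℓ=14, even), read p_13/q_13
a_0=18:  p_0=18·1+0=18,  q_0=18·0+1=1
…
a_2=6:  p_2=6·19+18=132,  q_2=6·1+1=7
a_3=1:  p_3=1·132+19=151,  q_3=1·7+1=8
…
a_6=1:  p_6=1·717+283=1000,  q_6=1·38+15=53
…
a_8=1:  p_8=1·8717+1000=9717,  q_8=1·462+53=515
…
a_12=6:  p_12=6·66019+37868=433982,  q_12=6·3499+2007=23001
a_13=1:  p_13=1·433982+66019=500001,  q_13=1·23001+3499=26500
(x₁, y₁) = (500001, 26500);  500001² − 356·26500² = 1 ✓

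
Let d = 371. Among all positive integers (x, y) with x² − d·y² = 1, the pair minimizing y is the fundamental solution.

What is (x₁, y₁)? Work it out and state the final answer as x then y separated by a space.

d=371: √d = [19; 3,1,4,1,3,38] (ℓ=6, even), read p_5/q_5
step 0: (19, 1)  from 19·(1,0) + (0,1)
step 1: (58, 3)  from 3·(19,1) + (1,0)
step 2: (77, 4)  from 1·(58,3) + (19,1)
…
step 4: (443, 23)  from 1·(366,19) + (77,4)
step 5: (1695, 88)  from 3·(443,23) + (366,19)
→ (1695, 88).  Check: 1695²=2873025, 371·88²=2873024, difference 1.

1695 88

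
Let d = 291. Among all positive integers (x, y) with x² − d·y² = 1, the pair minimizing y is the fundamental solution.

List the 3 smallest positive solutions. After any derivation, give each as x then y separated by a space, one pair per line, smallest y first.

290 17
168199 9860
97555130 5718783

√291 = [17; 17,34, …], period ℓ=2 (even) → k=1
a_0=17:  p_0=17·1+0=17,  q_0=17·0+1=1
a_1=17:  p_1=17·17+1=290,  q_1=17·1+0=17
fundamental: x₁=290, y₁=17  (since 84100 − 291·289 = 1)
n=2: (290,17)∘(290,17) = (290·290+291·17·17, 290·17+17·290) = (168199,9860)
n=3: (168199,9860)∘(290,17) = (290·168199+291·17·9860, 290·9860+17·168199) = (97555130,5718783)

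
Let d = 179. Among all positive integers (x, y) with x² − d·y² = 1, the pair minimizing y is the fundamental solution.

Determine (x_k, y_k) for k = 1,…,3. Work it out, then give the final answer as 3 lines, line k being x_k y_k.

4190210 313191
35115719688199 2624672120220
294284479589372473370 21995854729733779209

[13; 2,1,1,1,3,…,1,2,26] for √179; ℓ=14 ⇒ convergent index 13
step 0: (13, 1)  from 13·(1,0) + (0,1)
…
step 11: (1013292, 75737)  from 1·(575167,42990) + (438125,32747)
step 12: (1588459, 118727)  from 1·(1013292,75737) + (575167,42990)
step 13: (4190210, 313191)  from 2·(1588459,118727) + (1013292,75737)
→ (4190210, 313191).  Check: 4190210²=17557859844100, 179·313191²=17557859844099, difference 1.
(4190210+313191√179)^2 = 35115719688199 + 2624672120220√179
(4190210+313191√179)^3 = 294284479589372473370 + 21995854729733779209√179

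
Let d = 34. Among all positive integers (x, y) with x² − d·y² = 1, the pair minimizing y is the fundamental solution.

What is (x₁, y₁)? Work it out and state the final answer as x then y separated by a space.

√34 = [5; 1,4,1,10, …], period ℓ=4 (even) → k=3
a_0=5:  p_0=5·1+0=5,  q_0=5·0+1=1
…
a_2=4:  p_2=4·6+5=29,  q_2=4·1+1=5
a_3=1:  p_3=1·29+6=35,  q_3=1·5+1=6
fundamental: x₁=35, y₁=6  (since 1225 − 34·36 = 1)

35 6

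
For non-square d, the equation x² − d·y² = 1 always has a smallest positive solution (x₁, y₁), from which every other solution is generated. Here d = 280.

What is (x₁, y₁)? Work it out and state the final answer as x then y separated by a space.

251 15

[16; 1,2,1,2,1,32] for √280; ℓ=6 ⇒ convergent index 5
step 0: (16, 1)  from 16·(1,0) + (0,1)
…
step 2: (50, 3)  from 2·(17,1) + (16,1)
step 3: (67, 4)  from 1·(50,3) + (17,1)
step 4: (184, 11)  from 2·(67,4) + (50,3)
step 5: (251, 15)  from 1·(184,11) + (67,4)
fundamental: x₁=251, y₁=15  (since 63001 − 280·225 = 1)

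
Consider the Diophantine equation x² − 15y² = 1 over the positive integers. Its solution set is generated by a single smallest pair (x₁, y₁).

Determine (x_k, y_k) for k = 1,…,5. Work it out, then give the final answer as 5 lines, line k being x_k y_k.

4 1
31 8
244 63
1921 496
15124 3905

√15 = [3; 1,6, …], period ℓ=2 (even) → k=1
k=0  a_k=3  p_k/q_k = 3/1
k=1  a_k=1  p_k/q_k = 4/1
→ (4, 1).  Check: 4²=16, 15·1²=15, difference 1.
(4+1√15)^2 = 31 + 8√15
(4+1√15)^3 = 244 + 63√15
(4+1√15)^4 = 1921 + 496√15
(4+1√15)^5 = 15124 + 3905√15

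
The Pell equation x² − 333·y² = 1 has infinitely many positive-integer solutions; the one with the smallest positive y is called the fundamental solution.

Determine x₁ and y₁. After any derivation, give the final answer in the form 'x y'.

√333 → a₀=18, period (4,36); ℓ=2 even so k=1
k=0  a_k=18  p_k/q_k = 18/1
k=1  a_k=4  p_k/q_k = 73/4
fundamental: x₁=73, y₁=4  (since 5329 − 333·16 = 1)

73 4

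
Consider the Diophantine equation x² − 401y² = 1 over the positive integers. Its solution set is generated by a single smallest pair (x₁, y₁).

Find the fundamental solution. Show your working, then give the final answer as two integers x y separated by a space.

√401 → a₀=20, period (40); ℓ=1 odd so k=1
k=0  a_k=20  p_k/q_k = 20/1
k=1  a_k=40  p_k/q_k = 801/40
→ (801, 40).  Check: 801²=641601, 401·40²=641600, difference 1.

801 40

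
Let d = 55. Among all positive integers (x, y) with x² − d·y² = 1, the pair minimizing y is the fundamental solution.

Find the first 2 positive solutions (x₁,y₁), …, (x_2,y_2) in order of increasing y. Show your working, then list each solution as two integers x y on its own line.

d=55: √d = [7; 2,2,2,14] (ℓ=4, even), read p_3/q_3
k=0  a_k=7  p_k/q_k = 7/1
…
k=2  a_k=2  p_k/q_k = 37/5
k=3  a_k=2  p_k/q_k = 89/12
fundamental: x₁=89, y₁=12  (since 7921 − 55·144 = 1)
k=2:  x_2 = 89·89+55·12·12 = 15841,  y_2 = 89·12+12·89 = 2136

89 12
15841 2136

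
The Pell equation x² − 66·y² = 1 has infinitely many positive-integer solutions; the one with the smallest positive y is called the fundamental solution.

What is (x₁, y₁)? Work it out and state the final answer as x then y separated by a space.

√66 = [8; 8,16, …], period ℓ=2 (even) → k=1
k=0  a_k=8  p_k/q_k = 8/1
k=1  a_k=8  p_k/q_k = 65/8
→ (65, 8).  Check: 65²=4225, 66·8²=4224, difference 1.

65 8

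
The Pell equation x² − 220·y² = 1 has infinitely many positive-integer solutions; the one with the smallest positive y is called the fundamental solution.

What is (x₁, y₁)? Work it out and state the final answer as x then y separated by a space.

89 6

√220 = [14; 1,4,1,28, …], period ℓ=4 (even) → k=3
a_0=14:  p_0=14·1+0=14,  q_0=14·0+1=1
a_1=1:  p_1=1·14+1=15,  q_1=1·1+0=1
a_2=4:  p_2=4·15+14=74,  q_2=4·1+1=5
a_3=1:  p_3=1·74+15=89,  q_3=1·5+1=6
→ (89, 6).  Check: 89²=7921, 220·6²=7920, difference 1.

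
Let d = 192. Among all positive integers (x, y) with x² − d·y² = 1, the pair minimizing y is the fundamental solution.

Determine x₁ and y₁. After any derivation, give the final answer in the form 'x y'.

√192 = [13; 1,5,1,26, …], period ℓ=4 (even) → k=3
k=0  a_k=13  p_k/q_k = 13/1
…
k=2  a_k=5  p_k/q_k = 83/6
k=3  a_k=1  p_k/q_k = 97/7
→ (97, 7).  Check: 97²=9409, 192·7²=9408, difference 1.

97 7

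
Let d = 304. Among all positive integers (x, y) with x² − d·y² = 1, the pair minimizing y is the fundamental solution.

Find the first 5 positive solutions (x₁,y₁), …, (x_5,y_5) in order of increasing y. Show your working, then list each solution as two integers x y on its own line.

57799 3315
6681448801 383207370
772362118440199 44298005553945
89283516160768675201 5120760845641726740
10320995900380175197444999 591949712190194322136575

[17; 2,3,2,1,1,1,1,1,2,3,2,34] for √304; ℓ=12 ⇒ convergent index 11
step 0: (17, 1)  from 17·(1,0) + (0,1)
step 1: (35, 2)  from 2·(17,1) + (1,0)
…
step 7: (1761, 101)  from 1·(1081,62) + (680,39)
…
step 9: (7445, 427)  from 2·(2842,163) + (1761,101)
step 10: (25177, 1444)  from 3·(7445,427) + (2842,163)
step 11: (57799, 3315)  from 2·(25177,1444) + (7445,427)
(x₁, y₁) = (57799, 3315);  57799² − 304·3315² = 1 ✓
k=2:  x_2 = 57799·57799+304·3315·3315 = 6681448801,  y_2 = 57799·3315+3315·57799 = 383207370
k=3:  x_3 = 57799·6681448801+304·3315·383207370 = 772362118440199,  y_3 = 57799·383207370+3315·6681448801 = 44298005553945
k=4:  x_4 = 57799·772362118440199+304·3315·44298005553945 = 89283516160768675201,  y_4 = 57799·44298005553945+3315·772362118440199 = 5120760845641726740
k=5:  x_5 = 57799·89283516160768675201+304·3315·5120760845641726740 = 10320995900380175197444999,  y_5 = 57799·5120760845641726740+3315·89283516160768675201 = 591949712190194322136575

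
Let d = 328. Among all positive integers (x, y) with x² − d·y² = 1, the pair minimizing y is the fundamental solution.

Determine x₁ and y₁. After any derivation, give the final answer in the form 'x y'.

163 9

√328 = [18; 9,36, …], period ℓ=2 (even) → k=1
a_0=18:  p_0=18·1+0=18,  q_0=18·0+1=1
a_1=9:  p_1=9·18+1=163,  q_1=9·1+0=9
(x₁, y₁) = (163, 9);  163² − 328·9² = 1 ✓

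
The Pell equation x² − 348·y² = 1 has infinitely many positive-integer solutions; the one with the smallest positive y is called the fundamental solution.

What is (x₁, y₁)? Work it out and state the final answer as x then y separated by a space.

1567 84

d=348: √d = [18; 1,1,1,8,1,1,1,36] (ℓ=8, even), read p_7/q_7
k=0  a_k=18  p_k/q_k = 18/1
…
k=6  a_k=1  p_k/q_k = 1026/55
k=7  a_k=1  p_k/q_k = 1567/84
→ (1567, 84).  Check: 1567²=2455489, 348·84²=2455488, difference 1.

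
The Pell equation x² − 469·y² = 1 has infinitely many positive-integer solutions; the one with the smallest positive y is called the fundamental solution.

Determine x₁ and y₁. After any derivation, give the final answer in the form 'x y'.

d=469: √d = [21; 1,1,1,10,6,10,1,1,1,42] (ℓ=10, even), read p_9/q_9
a_0=21:  p_0=21·1+0=21,  q_0=21·0+1=1
a_1=1:  p_1=1·21+1=22,  q_1=1·1+0=1
…
a_3=1:  p_3=1·43+22=65,  q_3=1·2+1=3
…
a_6=10:  p_6=10·4223+693=42923,  q_6=10·195+32=1982
…
a_8=1:  p_8=1·47146+42923=90069,  q_8=1·2177+1982=4159
a_9=1:  p_9=1·90069+47146=137215,  q_9=1·4159+2177=6336
→ (137215, 6336).  Check: 137215²=18827956225, 469·6336²=18827956224, difference 1.

137215 6336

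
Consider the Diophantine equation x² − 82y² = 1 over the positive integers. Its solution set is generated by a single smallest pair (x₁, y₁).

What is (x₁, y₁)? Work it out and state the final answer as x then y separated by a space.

[9; 18] for √82; ℓ=1 ⇒ convergent index 1
step 0: (9, 1)  from 9·(1,0) + (0,1)
step 1: (163, 18)  from 18·(9,1) + (1,0)
(x₁, y₁) = (163, 18);  163² − 82·18² = 1 ✓

163 18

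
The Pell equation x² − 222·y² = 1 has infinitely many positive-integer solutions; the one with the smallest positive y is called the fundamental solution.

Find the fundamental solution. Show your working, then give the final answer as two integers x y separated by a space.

[14; 1,8,1,28] for √222; ℓ=4 ⇒ convergent index 3
a_0=14:  p_0=14·1+0=14,  q_0=14·0+1=1
a_1=1:  p_1=1·14+1=15,  q_1=1·1+0=1
a_2=8:  p_2=8·15+14=134,  q_2=8·1+1=9
a_3=1:  p_3=1·134+15=149,  q_3=1·9+1=10
(x₁, y₁) = (149, 10);  149² − 222·10² = 1 ✓

149 10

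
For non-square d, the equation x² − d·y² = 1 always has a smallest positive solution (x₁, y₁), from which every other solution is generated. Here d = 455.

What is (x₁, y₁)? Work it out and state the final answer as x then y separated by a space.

√455 → a₀=21, period (3,42); ℓ=2 even so k=1
k=0  a_k=21  p_k/q_k = 21/1
k=1  a_k=3  p_k/q_k = 64/3
fundamental: x₁=64, y₁=3  (since 4096 − 455·9 = 1)

64 3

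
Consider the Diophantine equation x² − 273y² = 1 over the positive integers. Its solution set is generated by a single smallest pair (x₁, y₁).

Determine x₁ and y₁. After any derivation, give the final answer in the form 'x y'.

d=273: √d = [16; 1,1,10,1,1,32] (ℓ=6, even), read p_5/q_5
a_0=16:  p_0=16·1+0=16,  q_0=16·0+1=1
…
a_2=1:  p_2=1·17+16=33,  q_2=1·1+1=2
a_3=10:  p_3=10·33+17=347,  q_3=10·2+1=21
a_4=1:  p_4=1·347+33=380,  q_4=1·21+2=23
a_5=1:  p_5=1·380+347=727,  q_5=1·23+21=44
(x₁, y₁) = (727, 44);  727² − 273·44² = 1 ✓

727 44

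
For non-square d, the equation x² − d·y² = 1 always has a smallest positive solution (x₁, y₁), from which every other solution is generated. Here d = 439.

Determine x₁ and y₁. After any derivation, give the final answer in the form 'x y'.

440 21

√439 → a₀=20, period (1,19,1,40); ℓ=4 even so k=3
a_0=20:  p_0=20·1+0=20,  q_0=20·0+1=1
a_1=1:  p_1=1·20+1=21,  q_1=1·1+0=1
a_2=19:  p_2=19·21+20=419,  q_2=19·1+1=20
a_3=1:  p_3=1·419+21=440,  q_3=1·20+1=21
→ (440, 21).  Check: 440²=193600, 439·21²=193599, difference 1.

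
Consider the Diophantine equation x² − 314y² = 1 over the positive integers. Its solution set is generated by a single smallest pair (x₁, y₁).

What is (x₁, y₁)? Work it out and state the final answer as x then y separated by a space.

√314 = [17; 1,2,1,1,2,1,34, …], period ℓ=7 (odd) → k=13
i=0: a=17 ⇒ p=17, q=1
…
i=7: a=34 ⇒ p=15381, q=868
…
i=9: a=2 ⇒ p=47029, q=2654
i=10: a=1 ⇒ p=62853, q=3547
…
i=12: a=2 ⇒ p=282617, q=15949
i=13: a=1 ⇒ p=392499, q=22150
fundamental: x₁=392499, y₁=22150  (since 154055465001 − 314·490622500 = 1)

392499 22150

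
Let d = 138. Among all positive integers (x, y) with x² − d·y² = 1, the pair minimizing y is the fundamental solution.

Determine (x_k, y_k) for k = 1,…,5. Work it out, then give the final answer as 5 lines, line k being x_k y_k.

47 4
4417 376
415151 35340
39019777 3321584
3667443887 312193556

[11; 1,2,1,22] for √138; ℓ=4 ⇒ convergent index 3
a_0=11:  p_0=11·1+0=11,  q_0=11·0+1=1
a_1=1:  p_1=1·11+1=12,  q_1=1·1+0=1
a_2=2:  p_2=2·12+11=35,  q_2=2·1+1=3
a_3=1:  p_3=1·35+12=47,  q_3=1·3+1=4
→ (47, 4).  Check: 47²=2209, 138·4²=2208, difference 1.
k=2:  x_2 = 47·47+138·4·4 = 4417,  y_2 = 47·4+4·47 = 376
k=3:  x_3 = 47·4417+138·4·376 = 415151,  y_3 = 47·376+4·4417 = 35340
k=4:  x_4 = 47·415151+138·4·35340 = 39019777,  y_4 = 47·35340+4·415151 = 3321584
k=5:  x_5 = 47·39019777+138·4·3321584 = 3667443887,  y_5 = 47·3321584+4·39019777 = 312193556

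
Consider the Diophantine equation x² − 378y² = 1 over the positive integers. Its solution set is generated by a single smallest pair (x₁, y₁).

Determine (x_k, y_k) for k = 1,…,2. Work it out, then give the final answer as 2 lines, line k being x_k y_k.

[19; 2,3,1,4,1,3,2,38] for √378; ℓ=8 ⇒ convergent index 7
k=0  a_k=19  p_k/q_k = 19/1
k=1  a_k=2  p_k/q_k = 39/2
k=2  a_k=3  p_k/q_k = 136/7
k=3  a_k=1  p_k/q_k = 175/9
k=4  a_k=4  p_k/q_k = 836/43
…
k=6  a_k=3  p_k/q_k = 3869/199
k=7  a_k=2  p_k/q_k = 8749/450
→ (8749, 450).  Check: 8749²=76545001, 378·450²=76545000, difference 1.
n=2: (8749,450)∘(8749,450) = (8749·8749+378·450·450, 8749·450+450·8749) = (153090001,7874100)

8749 450
153090001 7874100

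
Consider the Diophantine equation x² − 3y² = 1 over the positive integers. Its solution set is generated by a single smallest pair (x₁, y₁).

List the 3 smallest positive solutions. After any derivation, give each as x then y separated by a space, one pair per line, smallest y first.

2 1
7 4
26 15

√3 = [1; 1,2, …], period ℓ=2 (even) → k=1
a_0=1:  p_0=1·1+0=1,  q_0=1·0+1=1
a_1=1:  p_1=1·1+1=2,  q_1=1·1+0=1
→ (2, 1).  Check: 2²=4, 3·1²=3, difference 1.
k=2:  x_2 = 2·2+3·1·1 = 7,  y_2 = 2·1+1·2 = 4
k=3:  x_3 = 2·7+3·1·4 = 26,  y_3 = 2·4+1·7 = 15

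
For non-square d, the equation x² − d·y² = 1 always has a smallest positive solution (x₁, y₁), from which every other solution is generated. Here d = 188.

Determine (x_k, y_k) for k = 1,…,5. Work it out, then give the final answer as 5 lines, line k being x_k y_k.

4607 336
42448897 3095904
391124132351 28525659120
3603817713033217 262835420035776
33205576016763929087 2421765531683980944

√188 = [13; 1,2,2,6,2,2,1,26, …], period ℓ=8 (even) → k=7
k=0  a_k=13  p_k/q_k = 13/1
k=1  a_k=1  p_k/q_k = 14/1
k=2  a_k=2  p_k/q_k = 41/3
k=3  a_k=2  p_k/q_k = 96/7
…
k=5  a_k=2  p_k/q_k = 1330/97
k=6  a_k=2  p_k/q_k = 3277/239
k=7  a_k=1  p_k/q_k = 4607/336
(x₁, y₁) = (4607, 336);  4607² − 188·336² = 1 ✓
(x_2, y_2) = (4607·4607 + 188·336·336, 4607·336 + 336·4607) = (42448897, 3095904)
(x_3, y_3) = (4607·42448897 + 188·336·3095904, 4607·3095904 + 336·42448897) = (391124132351, 28525659120)
(x_4, y_4) = (4607·391124132351 + 188·336·28525659120, 4607·28525659120 + 336·391124132351) = (3603817713033217, 262835420035776)
(x_5, y_5) = (4607·3603817713033217 + 188·336·262835420035776, 4607·262835420035776 + 336·3603817713033217) = (33205576016763929087, 2421765531683980944)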